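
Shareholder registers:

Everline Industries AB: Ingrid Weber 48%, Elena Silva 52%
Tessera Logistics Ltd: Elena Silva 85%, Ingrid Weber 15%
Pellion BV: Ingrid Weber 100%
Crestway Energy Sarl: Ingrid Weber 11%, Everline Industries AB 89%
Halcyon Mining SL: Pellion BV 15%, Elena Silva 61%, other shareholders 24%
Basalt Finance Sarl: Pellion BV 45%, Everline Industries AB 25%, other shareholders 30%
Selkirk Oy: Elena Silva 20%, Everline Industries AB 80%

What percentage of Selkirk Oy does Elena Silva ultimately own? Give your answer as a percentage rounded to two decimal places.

61.60%

Elena reaches Selkirk along 2 paths.
Direct stake: 20% = 20%.
Via Everline: 52% × 80% = 41.6%.
Total: 20% + 41.6% = 61.6%.
Rounded: 61.60%.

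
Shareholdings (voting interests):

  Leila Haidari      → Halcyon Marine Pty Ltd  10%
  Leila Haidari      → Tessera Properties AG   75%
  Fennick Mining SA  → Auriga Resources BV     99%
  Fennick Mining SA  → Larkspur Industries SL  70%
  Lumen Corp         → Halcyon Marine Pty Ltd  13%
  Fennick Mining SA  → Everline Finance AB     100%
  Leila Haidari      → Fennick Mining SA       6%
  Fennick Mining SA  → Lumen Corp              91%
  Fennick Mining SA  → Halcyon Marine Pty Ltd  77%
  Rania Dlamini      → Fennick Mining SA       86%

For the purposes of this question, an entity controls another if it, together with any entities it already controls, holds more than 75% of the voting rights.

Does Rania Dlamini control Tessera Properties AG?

No

Rania holds 86% of Fennick, so Rania controls Fennick.
Fennick holds 91% of Lumen, so Rania controls Lumen.
Fennick holds 100% of Everline, so Rania controls Everline.
Fennick holds 99% of Auriga, so Rania controls Auriga.
Lumen and Fennick together hold 13% + 77% = 90% of Halcyon, so Rania controls Halcyon.
Neither Rania nor any entity Rania controls holds any voting interest in Tessera.
So Rania does not control Tessera.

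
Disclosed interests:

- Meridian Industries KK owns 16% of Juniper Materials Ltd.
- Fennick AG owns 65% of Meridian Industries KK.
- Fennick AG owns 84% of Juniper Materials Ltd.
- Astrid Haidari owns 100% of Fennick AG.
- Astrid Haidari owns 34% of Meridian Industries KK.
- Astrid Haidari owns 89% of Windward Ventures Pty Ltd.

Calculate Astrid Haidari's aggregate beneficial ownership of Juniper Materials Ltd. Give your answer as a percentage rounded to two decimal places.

Astrid reaches Juniper along 3 paths.
Via Fennick: 100% × 84% = 84%.
Via Meridian: 34% × 16% = 5.44%.
Via Fennick → Meridian: 100% × 65% × 16% = 10.4%.
Total: 84% + 5.44% + 10.4% = 99.84%.

99.84%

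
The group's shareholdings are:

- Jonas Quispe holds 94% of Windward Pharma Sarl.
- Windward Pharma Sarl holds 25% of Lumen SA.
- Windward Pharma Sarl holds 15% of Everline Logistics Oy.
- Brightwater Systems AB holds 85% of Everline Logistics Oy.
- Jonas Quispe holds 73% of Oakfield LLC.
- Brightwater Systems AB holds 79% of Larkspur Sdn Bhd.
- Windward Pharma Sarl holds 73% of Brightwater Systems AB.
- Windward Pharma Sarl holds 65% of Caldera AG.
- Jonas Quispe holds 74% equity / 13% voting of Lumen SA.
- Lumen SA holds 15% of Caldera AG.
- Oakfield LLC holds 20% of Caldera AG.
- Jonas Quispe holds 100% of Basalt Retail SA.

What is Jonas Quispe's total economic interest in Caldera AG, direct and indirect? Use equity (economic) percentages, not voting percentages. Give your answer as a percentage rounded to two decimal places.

Jonas reaches Caldera along 4 paths.
Via Oakfield: 73% × 20% = 14.6%.
Via Windward: 94% × 65% = 61.1%.
Via Windward → Lumen: 94% × 25% × 15% = 3.525%.
Via Lumen: 74% × 15% = 11.1%.
Total: 14.6% + 61.1% + 3.525% + 11.1% = 90.325%.
Rounded: 90.33%.

90.33%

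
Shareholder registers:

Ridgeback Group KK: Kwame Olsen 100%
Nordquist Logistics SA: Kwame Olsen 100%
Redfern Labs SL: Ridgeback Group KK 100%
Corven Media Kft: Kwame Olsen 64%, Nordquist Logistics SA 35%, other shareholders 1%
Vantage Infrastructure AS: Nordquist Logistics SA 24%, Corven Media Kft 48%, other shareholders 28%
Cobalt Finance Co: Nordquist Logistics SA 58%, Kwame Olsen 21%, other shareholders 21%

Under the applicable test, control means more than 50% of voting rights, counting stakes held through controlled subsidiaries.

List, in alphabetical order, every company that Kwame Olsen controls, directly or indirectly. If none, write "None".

Cobalt Finance Co, Corven Media Kft, Nordquist Logistics SA, Redfern Labs SL, Ridgeback Group KK, Vantage Infrastructure AS

Kwame holds 100% of Ridgeback, so Kwame controls Ridgeback.
Kwame holds 100% of Nordquist, so Kwame controls Nordquist.
Ridgeback holds 100% of Redfern, so Kwame controls Redfern.
Kwame and Nordquist together hold 64% + 35% = 99% of Corven, so Kwame controls Corven.
Nordquist and Corven together hold 24% + 48% = 72% of Vantage, so Kwame controls Vantage.
Nordquist and Kwame together hold 58% + 21% = 79% of Cobalt, so Kwame controls Cobalt.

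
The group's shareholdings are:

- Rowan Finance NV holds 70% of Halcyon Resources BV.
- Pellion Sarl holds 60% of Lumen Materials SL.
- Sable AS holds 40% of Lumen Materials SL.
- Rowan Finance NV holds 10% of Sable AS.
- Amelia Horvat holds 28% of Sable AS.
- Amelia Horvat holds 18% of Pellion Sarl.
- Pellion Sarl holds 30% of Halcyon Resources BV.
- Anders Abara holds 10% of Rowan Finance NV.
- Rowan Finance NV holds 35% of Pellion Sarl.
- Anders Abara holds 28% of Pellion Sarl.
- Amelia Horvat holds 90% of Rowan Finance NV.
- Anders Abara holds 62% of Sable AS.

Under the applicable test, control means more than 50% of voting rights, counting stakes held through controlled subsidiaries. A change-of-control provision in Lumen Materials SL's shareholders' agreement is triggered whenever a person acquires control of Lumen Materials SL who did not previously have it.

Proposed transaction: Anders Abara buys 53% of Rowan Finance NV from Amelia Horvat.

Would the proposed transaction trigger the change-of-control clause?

The purchase adds only to Anders's holdings (Amelia's stake shrinks), so Anders is the only person who could newly come to control Lumen.
Anders holds 62% of Sable, so Anders controls Sable.
In Lumen, Anders's side holds only 40%, not > 50%.
So before the transaction, Anders does not control Lumen.
After the purchase, Anders's direct stake in Rowan rises to 10% + 53% = 63%, and Amelia's stake falls to 37%.
Anders holds 63% of Rowan, so Anders controls Rowan.
Rowan and Anders together hold 35% + 28% = 63% of Pellion, so Anders controls Pellion.
Anders and Rowan together hold 62% + 10% = 72% of Sable, so Anders controls Sable.
Sable and Pellion together hold 40% + 60% = 100% of Lumen, so Anders controls Lumen.
Anders did not control Lumen before and does after, so the clause is triggered.

Yes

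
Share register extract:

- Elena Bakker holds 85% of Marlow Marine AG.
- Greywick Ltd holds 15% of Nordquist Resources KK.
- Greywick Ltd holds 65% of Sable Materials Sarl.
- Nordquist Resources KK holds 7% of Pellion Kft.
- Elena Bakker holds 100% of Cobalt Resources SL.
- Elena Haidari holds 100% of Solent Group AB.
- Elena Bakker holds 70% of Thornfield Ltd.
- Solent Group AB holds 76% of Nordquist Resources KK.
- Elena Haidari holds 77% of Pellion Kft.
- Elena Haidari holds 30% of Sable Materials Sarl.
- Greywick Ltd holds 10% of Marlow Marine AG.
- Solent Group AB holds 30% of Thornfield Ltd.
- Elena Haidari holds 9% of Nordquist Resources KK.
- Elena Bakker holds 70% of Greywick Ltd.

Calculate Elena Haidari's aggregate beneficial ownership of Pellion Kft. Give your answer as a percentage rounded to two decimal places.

82.95%

Elena Haidari reaches Pellion along 3 paths.
Via Solent → Nordquist: 100% × 76% × 7% = 5.32%.
Via Nordquist: 9% × 7% = 0.63%.
Direct stake: 77% = 77%.
Total: 5.32% + 0.63% + 77% = 82.95%.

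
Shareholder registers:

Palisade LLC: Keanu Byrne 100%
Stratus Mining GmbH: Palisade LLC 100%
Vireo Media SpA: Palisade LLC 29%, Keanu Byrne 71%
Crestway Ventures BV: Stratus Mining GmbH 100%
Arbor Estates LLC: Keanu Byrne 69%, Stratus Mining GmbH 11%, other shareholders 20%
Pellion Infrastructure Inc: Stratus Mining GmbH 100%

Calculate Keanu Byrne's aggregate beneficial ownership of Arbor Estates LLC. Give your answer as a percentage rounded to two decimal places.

Keanu reaches Arbor along 2 paths.
Direct stake: 69% = 69%.
Via Palisade → Stratus: 100% × 100% × 11% = 11%.
Total: 69% + 11% = 80%.
Rounded: 80.00%.

80.00%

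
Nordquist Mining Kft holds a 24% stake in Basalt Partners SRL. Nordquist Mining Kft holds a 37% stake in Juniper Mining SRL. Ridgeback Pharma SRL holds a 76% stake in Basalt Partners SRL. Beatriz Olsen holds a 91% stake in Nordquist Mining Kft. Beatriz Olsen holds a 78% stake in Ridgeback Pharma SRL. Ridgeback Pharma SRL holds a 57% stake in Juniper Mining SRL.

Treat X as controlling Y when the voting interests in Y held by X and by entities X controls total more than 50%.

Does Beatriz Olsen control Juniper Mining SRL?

Beatriz holds 78% of Ridgeback, so Beatriz controls Ridgeback.
Beatriz holds 91% of Nordquist, so Beatriz controls Nordquist.
Ridgeback and Nordquist together hold 57% + 37% = 94% of Juniper, so Beatriz controls Juniper.

Yes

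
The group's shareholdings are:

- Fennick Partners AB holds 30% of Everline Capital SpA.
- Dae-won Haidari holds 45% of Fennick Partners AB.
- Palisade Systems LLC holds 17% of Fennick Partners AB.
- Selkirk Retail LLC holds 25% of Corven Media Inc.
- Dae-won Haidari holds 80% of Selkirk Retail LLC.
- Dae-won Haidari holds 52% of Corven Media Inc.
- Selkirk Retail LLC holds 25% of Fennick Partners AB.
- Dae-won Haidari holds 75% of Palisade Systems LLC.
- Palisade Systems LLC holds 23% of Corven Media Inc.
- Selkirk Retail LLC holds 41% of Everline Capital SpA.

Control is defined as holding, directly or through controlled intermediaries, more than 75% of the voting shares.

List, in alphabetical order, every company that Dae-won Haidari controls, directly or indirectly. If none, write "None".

Corven Media Inc, Selkirk Retail LLC

Dae-won holds 80% of Selkirk, so Dae-won controls Selkirk.
Selkirk and Dae-won together hold 25% + 52% = 77% of Corven, so Dae-won controls Corven.
No other company's threshold is met.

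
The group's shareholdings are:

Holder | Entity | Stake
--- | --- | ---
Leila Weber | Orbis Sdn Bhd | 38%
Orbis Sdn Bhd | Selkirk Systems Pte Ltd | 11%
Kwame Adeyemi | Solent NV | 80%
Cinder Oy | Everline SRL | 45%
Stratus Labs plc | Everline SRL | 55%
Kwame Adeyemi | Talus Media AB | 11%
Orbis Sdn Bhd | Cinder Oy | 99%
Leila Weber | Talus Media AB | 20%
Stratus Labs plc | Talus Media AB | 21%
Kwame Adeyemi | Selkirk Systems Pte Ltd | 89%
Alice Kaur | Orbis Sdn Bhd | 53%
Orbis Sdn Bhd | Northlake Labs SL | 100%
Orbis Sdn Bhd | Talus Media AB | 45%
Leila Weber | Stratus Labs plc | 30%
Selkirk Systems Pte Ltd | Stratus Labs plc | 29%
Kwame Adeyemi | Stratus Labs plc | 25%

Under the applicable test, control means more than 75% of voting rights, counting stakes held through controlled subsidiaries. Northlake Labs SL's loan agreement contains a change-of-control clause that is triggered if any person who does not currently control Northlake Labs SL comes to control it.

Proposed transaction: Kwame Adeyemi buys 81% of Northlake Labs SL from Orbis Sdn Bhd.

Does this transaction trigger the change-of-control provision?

The purchase adds only to Kwame's holdings (Orbis's stake shrinks), so Kwame is the only person who could newly come to control Northlake.
Kwame holds 80% of Solent, so Kwame controls Solent.
Kwame holds 89% of Selkirk, so Kwame controls Selkirk.
Neither Kwame nor any entity Kwame controls holds any voting interest in Northlake.
So before the transaction, Kwame does not control Northlake.
After the purchase, Kwame holds 81% of Northlake directly, and Orbis's stake falls to 19%.
Kwame holds 81% of Northlake, so Kwame controls Northlake.
Kwame did not control Northlake before and does after, so the clause is triggered.

Yes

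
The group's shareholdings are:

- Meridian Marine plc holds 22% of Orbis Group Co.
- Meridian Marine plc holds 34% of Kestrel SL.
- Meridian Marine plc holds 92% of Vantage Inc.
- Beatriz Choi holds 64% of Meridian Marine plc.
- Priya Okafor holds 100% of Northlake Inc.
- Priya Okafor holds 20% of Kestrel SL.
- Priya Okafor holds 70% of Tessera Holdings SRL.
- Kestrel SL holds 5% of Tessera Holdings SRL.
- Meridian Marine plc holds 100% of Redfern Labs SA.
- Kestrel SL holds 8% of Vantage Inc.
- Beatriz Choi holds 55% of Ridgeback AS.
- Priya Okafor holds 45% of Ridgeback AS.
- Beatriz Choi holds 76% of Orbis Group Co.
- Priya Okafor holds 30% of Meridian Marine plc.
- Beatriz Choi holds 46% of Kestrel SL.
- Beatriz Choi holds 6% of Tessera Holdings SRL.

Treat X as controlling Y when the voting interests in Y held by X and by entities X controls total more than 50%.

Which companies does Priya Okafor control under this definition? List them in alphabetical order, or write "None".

Priya holds 70% of Tessera, so Priya controls Tessera.
Priya holds 100% of Northlake, so Priya controls Northlake.
No other company's threshold is met.

Northlake Inc, Tessera Holdings SRL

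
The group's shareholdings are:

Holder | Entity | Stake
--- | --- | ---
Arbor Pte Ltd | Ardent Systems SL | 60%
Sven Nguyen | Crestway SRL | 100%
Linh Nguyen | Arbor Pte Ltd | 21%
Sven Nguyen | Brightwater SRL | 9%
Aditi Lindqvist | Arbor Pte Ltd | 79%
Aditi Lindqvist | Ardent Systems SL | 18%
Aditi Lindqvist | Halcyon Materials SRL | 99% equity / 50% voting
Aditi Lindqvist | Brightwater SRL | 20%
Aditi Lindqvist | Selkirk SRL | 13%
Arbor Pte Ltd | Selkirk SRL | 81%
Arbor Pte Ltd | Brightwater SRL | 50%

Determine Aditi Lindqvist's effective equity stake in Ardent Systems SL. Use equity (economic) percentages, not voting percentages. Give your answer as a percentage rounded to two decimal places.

Aditi reaches Ardent along 2 paths.
Via Arbor: 79% × 60% = 47.4%.
Direct stake: 18% = 18%.
Total: 47.4% + 18% = 65.4%.
Rounded: 65.40%.

65.40%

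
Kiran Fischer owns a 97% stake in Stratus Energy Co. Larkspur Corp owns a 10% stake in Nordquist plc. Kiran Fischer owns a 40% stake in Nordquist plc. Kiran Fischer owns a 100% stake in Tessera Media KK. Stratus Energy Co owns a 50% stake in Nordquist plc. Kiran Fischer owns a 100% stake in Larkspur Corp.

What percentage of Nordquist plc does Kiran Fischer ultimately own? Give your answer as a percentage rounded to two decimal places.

98.50%

Kiran reaches Nordquist along 3 paths.
Via Larkspur: 100% × 10% = 10%.
Direct stake: 40% = 40%.
Via Stratus: 97% × 50% = 48.5%.
Total: 10% + 40% + 48.5% = 98.5%.
Rounded: 98.50%.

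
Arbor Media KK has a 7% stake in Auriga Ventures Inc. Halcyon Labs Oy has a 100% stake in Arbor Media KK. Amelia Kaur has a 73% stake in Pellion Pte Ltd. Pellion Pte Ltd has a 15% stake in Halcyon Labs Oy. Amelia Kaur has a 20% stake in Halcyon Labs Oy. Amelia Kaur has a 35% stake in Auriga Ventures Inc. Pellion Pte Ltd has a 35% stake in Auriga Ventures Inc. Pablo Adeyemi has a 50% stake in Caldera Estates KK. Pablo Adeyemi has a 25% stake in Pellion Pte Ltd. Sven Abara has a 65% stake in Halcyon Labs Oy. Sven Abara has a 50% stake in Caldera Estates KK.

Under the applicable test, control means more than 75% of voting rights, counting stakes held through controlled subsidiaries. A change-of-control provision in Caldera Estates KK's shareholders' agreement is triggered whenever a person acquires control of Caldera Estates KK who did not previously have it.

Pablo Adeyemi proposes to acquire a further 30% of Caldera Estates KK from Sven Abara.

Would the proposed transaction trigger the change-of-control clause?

The purchase adds only to Pablo's holdings (Sven's stake shrinks), so Pablo is the only person who could newly come to control Caldera.
Pablo's largest direct stake is 50% in Caldera, which does not meet the threshold, so Pablo controls no company.
In Caldera, Pablo's side holds only 50%, not > 75%.
So before the transaction, Pablo does not control Caldera.
After the purchase, Pablo's direct stake in Caldera rises to 50% + 30% = 80%, and Sven's stake falls to 20%.
Pablo holds 80% of Caldera, so Pablo controls Caldera.
Pablo did not control Caldera before and does after, so the clause is triggered.

Yes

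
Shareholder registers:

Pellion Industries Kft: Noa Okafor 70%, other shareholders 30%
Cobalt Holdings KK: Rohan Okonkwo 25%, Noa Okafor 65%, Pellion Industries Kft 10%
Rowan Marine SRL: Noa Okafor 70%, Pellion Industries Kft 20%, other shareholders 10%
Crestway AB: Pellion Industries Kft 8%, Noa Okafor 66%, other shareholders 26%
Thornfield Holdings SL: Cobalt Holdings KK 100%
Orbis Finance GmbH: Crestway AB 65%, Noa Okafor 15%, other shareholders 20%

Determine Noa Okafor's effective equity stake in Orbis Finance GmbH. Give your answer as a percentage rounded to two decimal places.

61.54%

Noa reaches Orbis along 3 paths.
Via Pellion → Crestway: 70% × 8% × 65% = 3.64%.
Via Crestway: 66% × 65% = 42.9%.
Direct stake: 15% = 15%.
Total: 3.64% + 42.9% + 15% = 61.54%.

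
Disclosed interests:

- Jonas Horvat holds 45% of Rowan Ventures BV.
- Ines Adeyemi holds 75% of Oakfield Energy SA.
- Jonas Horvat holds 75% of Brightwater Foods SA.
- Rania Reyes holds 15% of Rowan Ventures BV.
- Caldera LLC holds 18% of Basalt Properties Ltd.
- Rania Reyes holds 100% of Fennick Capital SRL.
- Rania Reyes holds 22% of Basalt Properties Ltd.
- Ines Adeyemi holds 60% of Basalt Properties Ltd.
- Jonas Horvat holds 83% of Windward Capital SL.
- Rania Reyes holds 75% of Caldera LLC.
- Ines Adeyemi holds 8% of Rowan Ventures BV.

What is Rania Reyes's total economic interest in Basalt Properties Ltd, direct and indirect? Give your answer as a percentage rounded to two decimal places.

Rania reaches Basalt along 2 paths.
Via Caldera: 75% × 18% = 13.5%.
Direct stake: 22% = 22%.
Total: 13.5% + 22% = 35.5%.
Rounded: 35.50%.

35.50%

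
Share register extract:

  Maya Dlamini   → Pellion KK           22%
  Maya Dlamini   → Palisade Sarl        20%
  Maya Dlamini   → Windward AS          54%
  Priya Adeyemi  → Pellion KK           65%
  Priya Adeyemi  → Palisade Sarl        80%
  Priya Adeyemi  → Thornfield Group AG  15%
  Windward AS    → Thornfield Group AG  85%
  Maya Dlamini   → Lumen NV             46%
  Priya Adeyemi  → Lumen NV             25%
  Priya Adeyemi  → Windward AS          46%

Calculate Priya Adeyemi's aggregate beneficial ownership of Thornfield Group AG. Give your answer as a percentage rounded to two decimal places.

Priya reaches Thornfield along 2 paths.
Direct stake: 15% = 15%.
Via Windward: 46% × 85% = 39.1%.
Total: 15% + 39.1% = 54.1%.
Rounded: 54.10%.

54.10%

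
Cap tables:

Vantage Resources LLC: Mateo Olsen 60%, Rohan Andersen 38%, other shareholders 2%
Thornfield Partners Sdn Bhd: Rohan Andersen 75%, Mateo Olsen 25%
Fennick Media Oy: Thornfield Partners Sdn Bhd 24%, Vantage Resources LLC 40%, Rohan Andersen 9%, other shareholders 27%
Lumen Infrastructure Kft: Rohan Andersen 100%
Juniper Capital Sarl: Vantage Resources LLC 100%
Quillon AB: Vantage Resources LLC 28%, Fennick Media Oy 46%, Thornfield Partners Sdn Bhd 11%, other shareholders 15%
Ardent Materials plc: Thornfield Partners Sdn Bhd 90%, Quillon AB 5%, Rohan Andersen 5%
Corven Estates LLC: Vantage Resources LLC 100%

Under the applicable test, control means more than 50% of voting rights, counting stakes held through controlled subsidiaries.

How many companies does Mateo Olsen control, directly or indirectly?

Mateo holds 60% of Vantage, so Mateo controls Vantage.
Vantage holds 100% of Juniper, so Mateo controls Juniper.
Vantage holds 100% of Corven, so Mateo controls Corven.
No other company's threshold is met.
Mateo controls 3 companies.

3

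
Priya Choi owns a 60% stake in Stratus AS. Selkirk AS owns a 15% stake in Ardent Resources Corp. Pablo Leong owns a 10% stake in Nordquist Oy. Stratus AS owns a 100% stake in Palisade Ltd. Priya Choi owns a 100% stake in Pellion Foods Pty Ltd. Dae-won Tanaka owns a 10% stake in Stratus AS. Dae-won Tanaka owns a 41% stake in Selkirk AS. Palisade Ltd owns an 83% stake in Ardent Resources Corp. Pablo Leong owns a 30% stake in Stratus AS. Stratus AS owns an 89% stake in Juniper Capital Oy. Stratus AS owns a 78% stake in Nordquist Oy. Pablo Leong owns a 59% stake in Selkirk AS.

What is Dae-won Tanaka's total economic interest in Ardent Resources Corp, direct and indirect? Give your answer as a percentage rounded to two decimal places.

Dae-won reaches Ardent along 2 paths.
Via Selkirk: 41% × 15% = 6.15%.
Via Stratus → Palisade: 10% × 100% × 83% = 8.3%.
Total: 6.15% + 8.3% = 14.45%.

14.45%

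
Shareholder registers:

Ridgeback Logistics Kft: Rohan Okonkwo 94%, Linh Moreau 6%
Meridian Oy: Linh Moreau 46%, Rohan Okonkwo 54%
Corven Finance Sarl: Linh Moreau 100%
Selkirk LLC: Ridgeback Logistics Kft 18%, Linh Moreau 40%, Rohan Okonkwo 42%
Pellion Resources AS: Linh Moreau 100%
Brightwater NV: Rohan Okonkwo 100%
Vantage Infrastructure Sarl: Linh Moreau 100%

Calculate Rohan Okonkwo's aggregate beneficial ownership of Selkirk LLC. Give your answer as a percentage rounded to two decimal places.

58.92%

Rohan reaches Selkirk along 2 paths.
Via Ridgeback: 94% × 18% = 16.92%.
Direct stake: 42% = 42%.
Total: 16.92% + 42% = 58.92%.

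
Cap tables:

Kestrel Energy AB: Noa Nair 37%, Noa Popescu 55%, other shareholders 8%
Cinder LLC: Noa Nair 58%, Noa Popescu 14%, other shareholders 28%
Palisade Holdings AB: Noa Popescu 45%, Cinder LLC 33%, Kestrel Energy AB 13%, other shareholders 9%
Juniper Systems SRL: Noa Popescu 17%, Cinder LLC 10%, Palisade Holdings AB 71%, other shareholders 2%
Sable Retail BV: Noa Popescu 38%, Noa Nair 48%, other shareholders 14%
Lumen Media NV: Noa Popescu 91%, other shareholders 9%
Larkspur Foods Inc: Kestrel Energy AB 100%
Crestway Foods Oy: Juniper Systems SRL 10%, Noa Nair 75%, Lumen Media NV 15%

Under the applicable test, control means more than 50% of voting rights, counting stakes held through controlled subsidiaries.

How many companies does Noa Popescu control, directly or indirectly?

5

Noa Popescu holds 55% of Kestrel, so Noa Popescu controls Kestrel.
Noa Popescu and Kestrel together hold 45% + 13% = 58% of Palisade, so Noa Popescu controls Palisade.
Noa Popescu and Palisade together hold 17% + 71% = 88% of Juniper, so Noa Popescu controls Juniper.
Noa Popescu holds 91% of Lumen, so Noa Popescu controls Lumen.
Kestrel holds 100% of Larkspur, so Noa Popescu controls Larkspur.
No other company's threshold is met.
Noa Popescu controls 5 companies.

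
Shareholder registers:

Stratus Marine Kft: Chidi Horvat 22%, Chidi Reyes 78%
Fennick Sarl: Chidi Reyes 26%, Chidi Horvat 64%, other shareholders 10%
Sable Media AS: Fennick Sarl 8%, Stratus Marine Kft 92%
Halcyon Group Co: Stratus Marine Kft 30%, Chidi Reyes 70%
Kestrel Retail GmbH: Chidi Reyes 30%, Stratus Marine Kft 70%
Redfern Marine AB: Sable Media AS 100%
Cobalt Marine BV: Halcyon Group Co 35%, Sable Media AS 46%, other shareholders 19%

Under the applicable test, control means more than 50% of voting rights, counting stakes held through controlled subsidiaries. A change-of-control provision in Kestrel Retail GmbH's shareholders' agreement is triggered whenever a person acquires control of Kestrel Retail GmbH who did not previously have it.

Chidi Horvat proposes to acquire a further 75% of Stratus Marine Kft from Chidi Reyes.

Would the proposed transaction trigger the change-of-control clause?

The purchase adds only to Chidi Horvat's holdings (Chidi Reyes's stake shrinks), so Chidi Horvat is the only person who could newly come to control Kestrel.
Chidi Horvat holds 64% of Fennick, so Chidi Horvat controls Fennick.
Neither Chidi Horvat nor any entity Chidi Horvat controls holds any voting interest in Kestrel.
So before the transaction, Chidi Horvat does not control Kestrel.
After the purchase, Chidi Horvat's direct stake in Stratus rises to 22% + 75% = 97%, and Chidi Reyes's stake falls to 3%.
Chidi Horvat holds 97% of Stratus, so Chidi Horvat controls Stratus.
Stratus holds 70% of Kestrel, so Chidi Horvat controls Kestrel.
Chidi Horvat did not control Kestrel before and does after, so the clause is triggered.

Yes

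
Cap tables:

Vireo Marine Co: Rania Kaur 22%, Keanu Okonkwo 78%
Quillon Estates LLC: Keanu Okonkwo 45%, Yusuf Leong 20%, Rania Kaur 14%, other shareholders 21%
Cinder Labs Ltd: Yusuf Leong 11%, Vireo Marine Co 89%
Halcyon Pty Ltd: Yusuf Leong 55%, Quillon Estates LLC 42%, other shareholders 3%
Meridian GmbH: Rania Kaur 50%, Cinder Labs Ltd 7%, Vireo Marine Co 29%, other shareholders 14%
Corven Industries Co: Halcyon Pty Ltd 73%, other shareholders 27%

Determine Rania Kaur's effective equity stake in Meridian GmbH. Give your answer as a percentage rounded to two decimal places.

Rania reaches Meridian along 3 paths.
Direct stake: 50% = 50%.
Via Vireo → Cinder: 22% × 89% × 7% = 1.3706%.
Via Vireo: 22% × 29% = 6.38%.
Total: 50% + 1.3706% + 6.38% = 57.7506%.
Rounded: 57.75%.

57.75%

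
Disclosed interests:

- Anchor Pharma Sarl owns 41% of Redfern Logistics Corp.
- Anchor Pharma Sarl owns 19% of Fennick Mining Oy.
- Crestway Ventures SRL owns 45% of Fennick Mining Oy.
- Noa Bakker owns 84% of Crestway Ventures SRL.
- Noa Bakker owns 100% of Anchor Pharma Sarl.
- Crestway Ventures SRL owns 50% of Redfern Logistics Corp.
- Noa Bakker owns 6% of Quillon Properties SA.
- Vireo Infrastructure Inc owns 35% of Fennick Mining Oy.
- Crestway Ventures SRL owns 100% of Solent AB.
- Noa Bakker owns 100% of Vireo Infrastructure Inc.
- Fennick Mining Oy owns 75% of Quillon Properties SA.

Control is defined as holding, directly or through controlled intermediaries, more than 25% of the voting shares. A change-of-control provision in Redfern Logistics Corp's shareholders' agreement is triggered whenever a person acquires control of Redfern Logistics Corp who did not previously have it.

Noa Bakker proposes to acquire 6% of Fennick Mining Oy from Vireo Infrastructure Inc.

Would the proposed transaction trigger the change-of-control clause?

No

The purchase adds only to Noa's holdings (Vireo's stake shrinks), so Noa is the only person who could newly come to control Redfern.
Noa holds 84% of Crestway, so Noa controls Crestway.
Noa holds 100% of Anchor, so Noa controls Anchor.
Crestway and Anchor together hold 50% + 41% = 91% of Redfern, so Noa controls Redfern.
So Noa already controls Redfern before the transaction.
After the purchase, Noa holds 6% of Fennick directly, and Vireo's stake falls to 29%.
Noa controlled Redfern already, so this is not a new person acquiring control; every other person's position is unchanged or reduced.
No new person acquires control, so the clause is not triggered.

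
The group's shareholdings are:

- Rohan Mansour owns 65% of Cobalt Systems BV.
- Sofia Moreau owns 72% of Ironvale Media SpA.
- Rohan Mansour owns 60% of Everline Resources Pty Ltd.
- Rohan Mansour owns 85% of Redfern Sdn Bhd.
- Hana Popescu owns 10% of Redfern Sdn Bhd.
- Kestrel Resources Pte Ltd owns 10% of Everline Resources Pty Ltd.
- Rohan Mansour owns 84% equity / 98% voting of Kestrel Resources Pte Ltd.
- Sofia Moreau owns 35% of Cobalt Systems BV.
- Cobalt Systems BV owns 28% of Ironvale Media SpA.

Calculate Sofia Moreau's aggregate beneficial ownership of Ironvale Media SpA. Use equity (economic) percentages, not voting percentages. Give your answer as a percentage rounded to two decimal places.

81.80%

Sofia reaches Ironvale along 2 paths.
Via Cobalt: 35% × 28% = 9.8%.
Direct stake: 72% = 72%.
Total: 9.8% + 72% = 81.8%.
Rounded: 81.80%.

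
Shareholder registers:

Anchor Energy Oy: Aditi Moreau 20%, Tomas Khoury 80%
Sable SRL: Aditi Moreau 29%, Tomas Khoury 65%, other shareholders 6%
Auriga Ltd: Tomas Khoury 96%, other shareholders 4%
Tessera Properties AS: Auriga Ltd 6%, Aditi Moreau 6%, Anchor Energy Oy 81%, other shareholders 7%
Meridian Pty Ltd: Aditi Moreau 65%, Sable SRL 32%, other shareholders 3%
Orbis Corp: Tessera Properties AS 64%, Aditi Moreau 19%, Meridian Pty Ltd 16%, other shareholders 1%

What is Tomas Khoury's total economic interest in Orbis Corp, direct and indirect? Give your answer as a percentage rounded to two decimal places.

48.49%

Tomas reaches Orbis along 3 paths.
Via Auriga → Tessera: 96% × 6% × 64% = 3.6864%.
Via Anchor → Tessera: 80% × 81% × 64% = 41.472%.
Via Sable → Meridian: 65% × 32% × 16% = 3.328%.
Total: 3.6864% + 41.472% + 3.328% = 48.4864%.
Rounded: 48.49%.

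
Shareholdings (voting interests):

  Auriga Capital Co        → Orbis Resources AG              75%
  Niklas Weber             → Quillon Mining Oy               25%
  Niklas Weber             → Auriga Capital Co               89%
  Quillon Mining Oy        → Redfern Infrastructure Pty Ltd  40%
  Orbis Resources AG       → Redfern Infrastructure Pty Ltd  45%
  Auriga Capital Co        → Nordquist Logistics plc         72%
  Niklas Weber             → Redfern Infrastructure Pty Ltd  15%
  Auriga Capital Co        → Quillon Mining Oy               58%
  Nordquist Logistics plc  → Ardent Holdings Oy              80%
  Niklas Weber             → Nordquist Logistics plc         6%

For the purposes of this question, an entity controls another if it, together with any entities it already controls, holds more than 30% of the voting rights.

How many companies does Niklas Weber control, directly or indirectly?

6

Niklas holds 89% of Auriga, so Niklas controls Auriga.
Auriga and Niklas together hold 72% + 6% = 78% of Nordquist, so Niklas controls Nordquist.
Niklas and Auriga together hold 25% + 58% = 83% of Quillon, so Niklas controls Quillon.
Nordquist holds 80% of Ardent, so Niklas controls Ardent.
Auriga holds 75% of Orbis, so Niklas controls Orbis.
Orbis and Niklas and Quillon together hold 45% + 15% + 40% = 100% of Redfern, so Niklas controls Redfern.
Niklas controls 6 companies.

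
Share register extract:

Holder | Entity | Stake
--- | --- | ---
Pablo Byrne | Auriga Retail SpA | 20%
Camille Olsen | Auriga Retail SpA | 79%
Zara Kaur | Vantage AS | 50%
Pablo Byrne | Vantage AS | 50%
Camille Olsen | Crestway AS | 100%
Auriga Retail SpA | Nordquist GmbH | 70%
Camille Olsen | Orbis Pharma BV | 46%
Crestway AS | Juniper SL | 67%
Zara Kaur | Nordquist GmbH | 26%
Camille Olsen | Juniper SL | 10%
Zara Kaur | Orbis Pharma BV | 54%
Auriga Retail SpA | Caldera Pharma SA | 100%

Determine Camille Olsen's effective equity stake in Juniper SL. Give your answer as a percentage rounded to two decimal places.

77.00%

Camille reaches Juniper along 2 paths.
Via Crestway: 100% × 67% = 67%.
Direct stake: 10% = 10%.
Total: 67% + 10% = 77%.
Rounded: 77.00%.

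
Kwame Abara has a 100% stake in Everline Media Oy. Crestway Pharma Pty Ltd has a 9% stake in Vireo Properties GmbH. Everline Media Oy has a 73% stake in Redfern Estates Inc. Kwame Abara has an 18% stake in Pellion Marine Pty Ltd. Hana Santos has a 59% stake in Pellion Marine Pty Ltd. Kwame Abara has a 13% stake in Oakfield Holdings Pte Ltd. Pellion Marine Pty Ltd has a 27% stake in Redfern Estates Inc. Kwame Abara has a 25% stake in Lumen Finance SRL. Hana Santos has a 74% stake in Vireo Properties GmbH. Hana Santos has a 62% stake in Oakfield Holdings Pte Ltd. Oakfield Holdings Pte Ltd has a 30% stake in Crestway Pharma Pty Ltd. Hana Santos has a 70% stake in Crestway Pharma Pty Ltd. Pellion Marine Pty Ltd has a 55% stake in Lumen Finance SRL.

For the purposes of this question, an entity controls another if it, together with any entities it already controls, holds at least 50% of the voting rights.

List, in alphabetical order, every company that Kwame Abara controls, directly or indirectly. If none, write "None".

Everline Media Oy, Redfern Estates Inc

Kwame holds 100% of Everline, so Kwame controls Everline.
Everline holds 73% of Redfern, so Kwame controls Redfern.
No other company's threshold is met.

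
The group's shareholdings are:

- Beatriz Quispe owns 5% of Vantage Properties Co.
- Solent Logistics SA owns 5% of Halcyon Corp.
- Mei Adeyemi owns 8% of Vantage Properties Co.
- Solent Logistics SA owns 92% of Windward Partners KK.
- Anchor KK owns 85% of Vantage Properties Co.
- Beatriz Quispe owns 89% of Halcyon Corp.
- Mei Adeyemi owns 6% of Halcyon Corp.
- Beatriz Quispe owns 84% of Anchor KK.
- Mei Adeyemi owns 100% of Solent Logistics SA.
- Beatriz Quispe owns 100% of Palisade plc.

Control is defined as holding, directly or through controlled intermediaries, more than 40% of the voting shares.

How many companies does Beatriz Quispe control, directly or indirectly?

4

Beatriz holds 84% of Anchor, so Beatriz controls Anchor.
Beatriz and Anchor together hold 5% + 85% = 90% of Vantage, so Beatriz controls Vantage.
Beatriz holds 89% of Halcyon, so Beatriz controls Halcyon.
Beatriz holds 100% of Palisade, so Beatriz controls Palisade.
No other company's threshold is met.
Beatriz controls 4 companies.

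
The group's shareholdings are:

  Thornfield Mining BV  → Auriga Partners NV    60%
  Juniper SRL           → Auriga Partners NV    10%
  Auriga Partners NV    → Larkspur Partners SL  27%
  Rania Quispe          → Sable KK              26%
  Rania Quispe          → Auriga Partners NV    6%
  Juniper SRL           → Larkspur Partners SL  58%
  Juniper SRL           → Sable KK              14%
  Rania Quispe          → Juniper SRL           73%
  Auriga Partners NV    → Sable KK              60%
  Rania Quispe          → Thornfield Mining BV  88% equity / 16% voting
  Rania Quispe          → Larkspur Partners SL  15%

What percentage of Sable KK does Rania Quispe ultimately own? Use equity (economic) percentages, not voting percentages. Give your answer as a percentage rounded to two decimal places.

75.88%

Rania reaches Sable along 5 paths.
Via Juniper → Auriga: 73% × 10% × 60% = 4.38%.
Via Auriga: 6% × 60% = 3.6%.
Via Thornfield → Auriga: 88% × 60% × 60% = 31.68%.
Via Juniper: 73% × 14% = 10.22%.
Direct stake: 26% = 26%.
Total: 4.38% + 3.6% + 31.68% + 10.22% + 26% = 75.88%.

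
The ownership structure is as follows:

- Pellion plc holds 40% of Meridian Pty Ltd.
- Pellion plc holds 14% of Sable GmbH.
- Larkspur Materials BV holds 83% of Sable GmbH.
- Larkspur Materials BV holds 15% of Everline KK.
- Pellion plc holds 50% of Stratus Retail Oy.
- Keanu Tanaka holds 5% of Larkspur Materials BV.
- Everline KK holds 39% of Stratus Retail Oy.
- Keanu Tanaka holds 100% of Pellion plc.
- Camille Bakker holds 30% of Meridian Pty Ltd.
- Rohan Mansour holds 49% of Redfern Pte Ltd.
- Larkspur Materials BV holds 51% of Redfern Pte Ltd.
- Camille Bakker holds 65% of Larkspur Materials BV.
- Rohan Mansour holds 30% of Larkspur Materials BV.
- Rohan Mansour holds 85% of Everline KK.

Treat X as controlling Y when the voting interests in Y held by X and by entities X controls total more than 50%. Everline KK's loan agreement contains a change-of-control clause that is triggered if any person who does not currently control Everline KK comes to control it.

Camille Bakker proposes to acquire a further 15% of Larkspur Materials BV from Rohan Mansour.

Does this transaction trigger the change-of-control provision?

The purchase adds only to Camille's holdings (Rohan's stake shrinks), so Camille is the only person who could newly come to control Everline.
Camille holds 65% of Larkspur, so Camille controls Larkspur.
Larkspur holds 83% of Sable, so Camille controls Sable.
Larkspur holds 51% of Redfern, so Camille controls Redfern.
In Everline, Camille's side holds only 15%, not > 50%.
So before the transaction, Camille does not control Everline.
After the purchase, Camille's direct stake in Larkspur rises to 65% + 15% = 80%, and Rohan's stake falls to 15%.
Camille holds 80% of Larkspur, so Camille controls Larkspur.
After the transaction, Camille's side holds 15% of Everline, not > 50%, so Camille still does not control Everline.
No new person acquires control, so the clause is not triggered.

No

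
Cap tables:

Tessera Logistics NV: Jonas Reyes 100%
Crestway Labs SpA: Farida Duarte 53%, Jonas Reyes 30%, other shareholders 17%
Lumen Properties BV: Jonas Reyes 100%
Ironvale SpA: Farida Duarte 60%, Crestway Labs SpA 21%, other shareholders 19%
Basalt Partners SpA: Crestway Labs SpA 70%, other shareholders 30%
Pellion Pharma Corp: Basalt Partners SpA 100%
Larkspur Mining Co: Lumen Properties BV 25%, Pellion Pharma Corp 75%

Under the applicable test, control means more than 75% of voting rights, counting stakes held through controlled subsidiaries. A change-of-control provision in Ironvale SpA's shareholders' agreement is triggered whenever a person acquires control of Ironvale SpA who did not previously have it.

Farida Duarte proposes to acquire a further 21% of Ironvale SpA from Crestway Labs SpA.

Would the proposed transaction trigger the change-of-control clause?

The purchase adds only to Farida's holdings (Crestway's stake shrinks), so Farida is the only person who could newly come to control Ironvale.
Farida's largest direct stake is 60% in Ironvale, which does not meet the threshold, so Farida controls no company.
In Ironvale, Farida's side holds only 60%, not > 75%.
So before the transaction, Farida does not control Ironvale.
After the purchase, Farida's direct stake in Ironvale rises to 60% + 21% = 81%, and Crestway's stake falls to 0%.
Farida holds 81% of Ironvale, so Farida controls Ironvale.
Farida did not control Ironvale before and does after, so the clause is triggered.

Yes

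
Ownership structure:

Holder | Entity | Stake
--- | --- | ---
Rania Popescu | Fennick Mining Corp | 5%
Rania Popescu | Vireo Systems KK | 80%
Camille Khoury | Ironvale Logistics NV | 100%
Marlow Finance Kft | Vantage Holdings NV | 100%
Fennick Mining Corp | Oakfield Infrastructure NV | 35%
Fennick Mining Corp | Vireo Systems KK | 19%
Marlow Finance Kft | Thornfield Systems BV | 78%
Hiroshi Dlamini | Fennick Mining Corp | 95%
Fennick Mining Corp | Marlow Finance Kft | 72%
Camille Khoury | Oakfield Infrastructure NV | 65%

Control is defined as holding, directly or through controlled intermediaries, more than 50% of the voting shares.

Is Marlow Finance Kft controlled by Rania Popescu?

Rania holds 80% of Vireo, so Rania controls Vireo.
Neither Rania nor any entity Rania controls holds any voting interest in Marlow.
So Rania does not control Marlow.

No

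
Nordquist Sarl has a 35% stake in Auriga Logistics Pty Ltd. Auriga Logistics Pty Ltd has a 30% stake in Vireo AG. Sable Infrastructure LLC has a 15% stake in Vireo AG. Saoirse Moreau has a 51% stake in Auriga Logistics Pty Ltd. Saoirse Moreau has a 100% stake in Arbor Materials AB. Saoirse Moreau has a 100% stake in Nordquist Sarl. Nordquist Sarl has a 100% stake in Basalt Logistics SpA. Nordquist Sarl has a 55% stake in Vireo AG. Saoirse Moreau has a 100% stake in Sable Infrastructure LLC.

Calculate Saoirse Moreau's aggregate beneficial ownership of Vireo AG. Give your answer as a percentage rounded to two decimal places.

Saoirse reaches Vireo along 4 paths.
Via Sable: 100% × 15% = 15%.
Via Auriga: 51% × 30% = 15.3%.
Via Nordquist → Auriga: 100% × 35% × 30% = 10.5%.
Via Nordquist: 100% × 55% = 55%.
Total: 15% + 15.3% + 10.5% + 55% = 95.8%.
Rounded: 95.80%.

95.80%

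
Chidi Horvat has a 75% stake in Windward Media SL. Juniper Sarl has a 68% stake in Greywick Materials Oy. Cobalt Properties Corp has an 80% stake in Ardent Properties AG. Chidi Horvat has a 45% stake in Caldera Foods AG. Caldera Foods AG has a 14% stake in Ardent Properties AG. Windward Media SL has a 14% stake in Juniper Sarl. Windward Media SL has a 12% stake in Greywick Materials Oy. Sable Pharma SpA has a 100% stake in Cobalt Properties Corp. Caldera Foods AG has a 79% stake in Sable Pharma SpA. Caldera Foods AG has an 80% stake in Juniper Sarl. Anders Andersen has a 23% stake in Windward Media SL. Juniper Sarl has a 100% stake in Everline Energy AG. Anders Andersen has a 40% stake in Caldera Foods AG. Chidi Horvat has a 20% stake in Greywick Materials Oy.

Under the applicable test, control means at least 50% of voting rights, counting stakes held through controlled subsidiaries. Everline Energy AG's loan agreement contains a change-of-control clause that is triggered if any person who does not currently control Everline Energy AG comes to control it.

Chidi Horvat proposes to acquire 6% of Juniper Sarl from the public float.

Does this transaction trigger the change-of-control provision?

The purchase changes only Chidi's holdings, so Chidi is the only person who could newly come to control Everline.
Chidi holds 75% of Windward, so Chidi controls Windward.
Neither Chidi nor any entity Chidi controls holds any voting interest in Everline.
So before the transaction, Chidi does not control Everline.
After the purchase, Chidi holds 6% of Juniper directly.
Chidi's side now holds 14% + 6% = 20% of Juniper, not ≥ 50%, so Chidi still does not control Juniper.
After the transaction, neither Chidi nor any entity Chidi controls holds a voting interest in Everline, so Chidi still does not control it.
No new person acquires control, so the clause is not triggered.

No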